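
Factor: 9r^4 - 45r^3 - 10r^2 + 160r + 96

Testing divisors of the constant over divisors of the leading coefficient, r = -2/3 is a root, so (3r + 2) is a factor; dividing leaves 3r^3 - 17r^2 + 8r + 48.
Then r = 4 is a root, so (r - 4) is a factor; dividing leaves 3r^2 - 5r - 12.
The remaining quadratic factors as (r - 3)(3r + 4).

(3r + 2)(3r + 4)(r - 3)(r - 4)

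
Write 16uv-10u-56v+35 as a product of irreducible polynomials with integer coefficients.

Group as (16uv-10u) + (-56v+35) = 2u(8v-5) - 7(8v-5).
Both groups share the factor (8v-5).

(2u-7)(8v-5)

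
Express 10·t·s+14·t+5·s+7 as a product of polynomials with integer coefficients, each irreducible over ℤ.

(2·t+1)·(5·s+7)

Group as (10·t·s+14·t) + (5·s+7) = 2·t·(5·s+7) + (5·s+7).
Both groups share the factor (5·s+7).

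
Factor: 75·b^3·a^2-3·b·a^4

3·a^2·b·(5·b-a)·(5·b+a)

Factor out 3·b·a^2, leaving 25·b^2-a^2, which is a difference of two squares.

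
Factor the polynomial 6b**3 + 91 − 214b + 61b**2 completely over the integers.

(2b − 1)(3b − 7)(b + 13)

Among the possible rational roots, b = −13 is a root, so (b + 13) is a factor; dividing leaves 6b**2 − 17b + 7.
The remaining quadratic factors as (3b − 7)(2b − 1).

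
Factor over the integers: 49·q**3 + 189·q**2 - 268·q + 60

(7·q - 2)·(7·q - 6)·(q + 5)

Among the possible rational roots, q = 6/7 is a root, giving the factor (7·q - 6) and quotient 7·q**2 + 33·q - 10.
The remaining quadratic factors as (q + 5)(7·q - 2).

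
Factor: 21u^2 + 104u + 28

(3u + 14)(7u + 2)

Need a pair with product 21·28 = 588 and sum 104: that's 98 and 6.
Split the middle term: 21u^2 + 98u + 6u + 28 = 7u(3u + 14) + 2(3u + 14).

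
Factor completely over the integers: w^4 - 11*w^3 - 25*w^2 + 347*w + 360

By the rational root theorem, w = 8 is a root, giving the factor (w - 8) and quotient w^3 - 3*w^2 - 49*w - 45.
Continuing, w = -1 is a root, giving the factor (w + 1) and quotient w^2 - 4*w - 45.
The remaining quadratic factors as (w + 5)(w - 9).

(w + 1)*(w + 5)*(w - 8)*(w - 9)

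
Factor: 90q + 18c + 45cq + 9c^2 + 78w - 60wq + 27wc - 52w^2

Group: -4w(13w + 3c + 15q) + (3c + 6)(13w + 3c + 15q); both groups contain (13w + 3c + 15q).

-(4w - 3c - 6)(13w + 3c + 15q)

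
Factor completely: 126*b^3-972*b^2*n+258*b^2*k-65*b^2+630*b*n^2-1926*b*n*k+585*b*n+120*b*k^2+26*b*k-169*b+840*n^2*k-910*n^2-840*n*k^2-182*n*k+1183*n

Group: 14*b*(9*b^2-63*b*n+12*b*k-13*b-84*n*k+91*n) + (-10*n+10*k+13)*(9*b^2-63*b*n+12*b*k-13*b-84*n*k+91*n); both groups contain (9*b^2-63*b*n+12*b*k-13*b-84*n*k+91*n), so (14*b-10*n+10*k+13) is a factor with cofactor 9*b^2-63*b*n+12*b*k-13*b-84*n*k+91*n.
The cofactor groups again: 9*b^2-63*b*n+12*b*k-13*b-84*n*k+91*n = b*(9*b+12*k-13) - 7*n*(9*b+12*k-13); both groups contain (9*b+12*k-13), giving (b-7*n)*(9*b+12*k-13).

(14*b-10*n+10*k+13)*(9*b+12*k-13)*(b-7*n)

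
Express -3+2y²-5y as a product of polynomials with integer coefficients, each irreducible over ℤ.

Need a pair with product 2·(-3) = -6 and sum -5: that's 1 and -6.
Split the middle term: 2y²+y - 6y-3 = y(2y+1) - 3(2y+1).

(2y+1)(y-3)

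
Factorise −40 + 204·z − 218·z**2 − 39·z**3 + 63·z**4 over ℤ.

(3·z − 2)·(3·z − 5)·(7·z − 2)·(z + 2)

Testing divisors of the constant over divisors of the leading coefficient, z = −2 is a root, giving the factor (z + 2) and quotient 63·z**3 − 165·z**2 + 112·z − 20.
Next, z = 2/3 is a root, so (3·z − 2) divides it; the quotient is 21·z**2 − 41·z + 10.
The remaining quadratic factors as (3·z − 5)(7·z − 2).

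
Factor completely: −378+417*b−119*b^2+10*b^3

Testing divisors of the constant over divisors of the leading coefficient, b = 9/2 is a root, giving the factor (2*b−9) and quotient 5*b^2−37*b+42.
The remaining quadratic factors as (b−6)(5*b−7).

(2*b−9)*(5*b−7)*(b−6)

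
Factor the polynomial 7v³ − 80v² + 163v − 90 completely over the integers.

Trying the rational-root candidates, v = 10/7 is a root, giving the factor (7v − 10) and quotient v² − 10v + 9.
The remaining quadratic factors as (v − 1)(v − 9).

(7v − 10)(v − 1)(v − 9)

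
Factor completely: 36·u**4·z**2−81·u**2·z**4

9·u**2·z**2·(2·u+3·z)·(2·u−3·z)

Pull out the common factor 9·u**2·z**2; 4·u**2−9·z**2 is a difference of squares.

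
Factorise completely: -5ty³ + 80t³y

5ty(4t + y)(4t - y)

Pull out the common factor 5ty; 16t² - y² is a difference of squares.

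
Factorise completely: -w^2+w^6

Factor out w^2 first: what remains is w^4-1.
Recognize a difference of squares with the parts w^2 and 1.
w^2-1 is again a difference of squares: (w-1)(w+1).

w^2(w+1)(w-1)(w^2+1)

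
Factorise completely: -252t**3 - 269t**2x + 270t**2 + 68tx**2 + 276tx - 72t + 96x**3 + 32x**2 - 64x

-(4t + 3x - 2)(7t - 4x - 4)(9t + 8x)

Group: 9t(-28t**2 - 5tx + 30t + 12x**2 + 4x - 8) + 8x(-28t**2 - 5tx + 30t + 12x**2 + 4x - 8); both groups contain (-28t**2 - 5tx + 30t + 12x**2 + 4x - 8), so (9t + 8x) is a factor with cofactor -28t**2 - 5tx + 30t + 12x**2 + 4x - 8.
The cofactor groups again: -28t**2 - 5tx + 30t + 12x**2 + 4x - 8 = -7t(4t + 3x - 2) + (4x + 4)(4t + 3x - 2); both groups contain (4t + 3x - 2), giving -(7t - 4x - 4)(4t + 3x - 2).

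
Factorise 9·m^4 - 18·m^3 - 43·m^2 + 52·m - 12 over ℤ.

(3·m - 1)·(3·m - 2)·(m + 2)·(m - 3)

By the rational root theorem, m = 3 is a root, so (m - 3) divides it; the quotient is 9·m^3 + 9·m^2 - 16·m + 4.
Continuing, m = 2/3 is a root, so (3·m - 2) divides it; the quotient is 3·m^2 + 5·m - 2.
The remaining quadratic factors as (m + 2)(3·m - 1).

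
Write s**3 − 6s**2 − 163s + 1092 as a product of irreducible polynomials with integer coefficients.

By the rational root theorem, s = −13 is a root, so (s + 13) is a factor; dividing leaves s**2 − 19s + 84.
The remaining quadratic factors as (s − 7)(s − 12).

(s + 13)(s − 12)(s − 7)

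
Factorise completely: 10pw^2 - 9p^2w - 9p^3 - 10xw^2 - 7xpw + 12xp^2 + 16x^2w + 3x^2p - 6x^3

-(3x - 3p - 5w)(x - p)(2x + 3p - 2w)

Group: 3x(-2x^2 - xp + 2xw + 3p^2 - 2pw) + (-3p - 5w)(-2x^2 - xp + 2xw + 3p^2 - 2pw); both groups contain (-2x^2 - xp + 2xw + 3p^2 - 2pw), so (3x - 3p - 5w) is a factor with cofactor -2x^2 - xp + 2xw + 3p^2 - 2pw.
The cofactor groups again: -2x^2 - xp + 2xw + 3p^2 - 2pw = -2x(x - p) + (-3p + 2w)(x - p); both groups contain (x - p), giving -(2x + 3p - 2w)(x - p).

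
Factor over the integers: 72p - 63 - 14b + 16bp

(2b + 9)(8p - 7)

Group as (16bp - 14b) + (72p - 63) = 2b(8p - 7) + 9(8p - 7).
Both groups share the factor (8p - 7).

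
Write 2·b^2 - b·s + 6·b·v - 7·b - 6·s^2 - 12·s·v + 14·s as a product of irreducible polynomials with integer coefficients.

(2·b + 3·s + 6·v - 7)·(b - 2·s)

Group: b·(2·b + 3·s + 6·v - 7) - 2·s·(2·b + 3·s + 6·v - 7); both groups contain (2·b + 3·s + 6·v - 7).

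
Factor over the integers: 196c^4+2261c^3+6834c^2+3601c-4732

Among the possible rational roots, c = -7 is a root, giving the factor (c+7) and quotient 196c^3+889c^2+611c-676.
Next, c = -13/7 is a root, so (7c+13) divides it; the quotient is 28c^2+75c-52.
The remaining quadratic factors as (7c-4)(4c+13).

(4c+13)(7c+13)(7c-4)(c+7)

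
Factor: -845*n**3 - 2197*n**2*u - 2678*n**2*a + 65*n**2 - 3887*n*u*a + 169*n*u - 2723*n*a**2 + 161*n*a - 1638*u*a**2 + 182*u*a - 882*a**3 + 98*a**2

Group: 5*n*(-169*n**2 - 299*n*a + 13*n - 126*a**2 + 14*a) + (13*u + 7*a)*(-169*n**2 - 299*n*a + 13*n - 126*a**2 + 14*a); both groups contain (-169*n**2 - 299*n*a + 13*n - 126*a**2 + 14*a), so (5*n + 13*u + 7*a) is a factor with cofactor -169*n**2 - 299*n*a + 13*n - 126*a**2 + 14*a.
The cofactor groups again: -169*n**2 - 299*n*a + 13*n - 126*a**2 + 14*a = -13*n*(13*n + 14*a) + (-9*a + 1)*(13*n + 14*a); both groups contain (13*n + 14*a), giving -(13*n + 9*a - 1)*(13*n + 14*a).

-(13*n + 14*a)*(5*n + 13*u + 7*a)*(13*n + 9*a - 1)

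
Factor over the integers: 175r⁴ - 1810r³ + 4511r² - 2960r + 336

(5r - 12)(5r - 4)(7r - 1)(r - 7)

Testing divisors of the constant over divisors of the leading coefficient, r = 4/5 is a root, giving the factor (5r - 4) and quotient 35r³ - 334r² + 635r - 84.
Continuing, r = 1/7 is a root, so (7r - 1) is a factor; dividing leaves 5r² - 47r + 84.
The remaining quadratic factors as (5r - 12)(r - 7).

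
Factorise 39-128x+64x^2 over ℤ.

Need a pair with product 64·39 = 2496 and sum -128: that's -104 and -24.
Split the middle term: 64x^2-104x - 24x+39 = 8x(8x-13) - 3(8x-13).

(8x-13)(8x-3)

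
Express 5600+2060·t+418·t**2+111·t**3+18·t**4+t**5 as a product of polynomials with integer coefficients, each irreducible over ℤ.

Among the possible rational roots, t = −5 is a root, so (t+5) is a factor; dividing leaves t**4+13·t**3+46·t**2+188·t+1120.
Then t = −7 is a root, giving the factor (t+7) and quotient t**3+6·t**2+4·t+160.
Continuing, t = −8 is a root, giving the factor (t+8) and quotient t**2−2·t+20.
The quadratic t**2−2·t+20 has discriminant −76 < 0 and is irreducible over ℤ.

(t+5)·(t+7)·(t+8)·(t**2−2·t+20)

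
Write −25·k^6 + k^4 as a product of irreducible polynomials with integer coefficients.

−k^4·(5·k + 1)·(5·k − 1)

Pull out the common factor k^4, leaving −25·k^2 + 1.
Recognize a difference of squares with the parts 1 and 5·k.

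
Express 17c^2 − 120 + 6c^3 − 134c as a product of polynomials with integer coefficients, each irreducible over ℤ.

By the rational root theorem, c = −6 is a root, so (c + 6) divides it; the quotient is 6c^2 − 19c − 20.
The remaining quadratic factors as (6c + 5)(c − 4).

(6c + 5)(c + 6)(c − 4)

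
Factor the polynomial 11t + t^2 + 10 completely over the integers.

(t + 1)(t + 10)

Two integers with product 10 and sum 11 are 10 and 1.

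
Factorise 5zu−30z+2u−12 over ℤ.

Group as (5zu−30z) + (2u−12) = 5z(u−6) + 2(u−6).
Both groups share the factor (u−6).

(5z+2)(u−6)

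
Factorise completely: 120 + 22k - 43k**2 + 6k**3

Among the possible rational roots, k = -4/3 is a root, so (3k + 4) is a factor; dividing leaves 2k**2 - 17k + 30.
The remaining quadratic factors as (2k - 5)(k - 6).

(2k - 5)(3k + 4)(k - 6)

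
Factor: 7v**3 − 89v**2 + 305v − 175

(7v − 5)(v − 5)(v − 7)

Testing divisors of the constant over divisors of the leading coefficient, v = 5 is a root, so (v − 5) is a factor; dividing leaves 7v**2 − 54v + 35.
The remaining quadratic factors as (7v − 5)(v − 7).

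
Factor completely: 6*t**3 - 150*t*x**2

Pull out the common factor 6*t; t**2 - 25*x**2 is a difference of squares.

6*t*(t + 5*x)*(t - 5*x)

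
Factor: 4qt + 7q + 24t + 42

(4t + 7)(q + 6)

Group as (4qt + 7q) + (24t + 42) = q(4t + 7) + 6(4t + 7).
Both groups share the factor (4t + 7).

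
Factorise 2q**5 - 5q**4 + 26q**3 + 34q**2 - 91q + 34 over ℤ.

By the rational root theorem, q = -2 is a root, so (q + 2) is a factor; dividing leaves 2q**4 - 9q**3 + 44q**2 - 54q + 17.
Continuing, q = 1/2 is a root, so (2q - 1) is a factor; dividing leaves q**3 - 4q**2 + 20q - 17.
Next, q = 1 is a root, so (q - 1) is a factor; dividing leaves q**2 - 3q + 17.
The quadratic q**2 - 3q + 17 has discriminant -59 < 0 and is irreducible over ℤ.

(2q - 1)(q + 2)(q - 1)(q**2 - 3q + 17)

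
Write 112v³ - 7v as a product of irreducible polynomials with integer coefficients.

Every term has a factor of 7v. Then 16v² - 1 = (4v)² − (1)².

7v(4v + 1)(4v - 1)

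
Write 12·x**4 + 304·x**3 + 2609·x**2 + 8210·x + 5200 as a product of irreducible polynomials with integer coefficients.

(2·x + 13)·(6·x + 5)·(x + 10)·(x + 8)

Testing divisors of the constant over divisors of the leading coefficient, x = -10 is a root, giving the factor (x + 10) and quotient 12·x**3 + 184·x**2 + 769·x + 520.
Then x = -13/2 is a root, so (2·x + 13) is a factor; dividing leaves 6·x**2 + 53·x + 40.
The remaining quadratic factors as (6·x + 5)(x + 8).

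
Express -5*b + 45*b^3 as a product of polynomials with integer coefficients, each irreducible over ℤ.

Pull out the common factor 5*b; 9*b^2 - 1 is a difference of squares.

5*b*(3*b + 1)*(3*b - 1)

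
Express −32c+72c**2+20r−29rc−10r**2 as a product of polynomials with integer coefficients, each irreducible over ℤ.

−(5r−8c)(2r+9c−4)

Group: −5r(2r+9c−4) + 8c(2r+9c−4); both groups contain (2r+9c−4).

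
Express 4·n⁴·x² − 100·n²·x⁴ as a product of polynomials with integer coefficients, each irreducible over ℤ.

4·n²·x²·(n + 5·x)·(n − 5·x)

Factor out 4·n²·x², leaving n² − 25·x², which is a difference of two squares.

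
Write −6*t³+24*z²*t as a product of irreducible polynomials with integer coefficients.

6*t*(2*z−t)*(2*z+t)

Pull out the common factor 6*t; 4*z²−t² is a difference of squares.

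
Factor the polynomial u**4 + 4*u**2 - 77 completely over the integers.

Substitute w = u**2 to get a quadratic in w, then factor.
u**2 - 7 is irreducible over ℤ (7 is not a perfect square).
u**2 + 11 is irreducible over ℤ (always positive, so no real roots).

(u**2 + 11)*(u**2 - 7)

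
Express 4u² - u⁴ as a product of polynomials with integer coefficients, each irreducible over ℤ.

Pull out the common factor u², leaving -u² + 4.
Recognize a difference of squares with the parts 2 and u.

-u²(u + 2)(u - 2)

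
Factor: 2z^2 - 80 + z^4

Substitute u = z^2 to get a quadratic in u, then factor.
z^2 + 10 is irreducible over ℤ (always positive, so no real roots).
z^2 - 8 is irreducible over ℤ (8 is not a perfect square).

(z^2 + 10)(z^2 - 8)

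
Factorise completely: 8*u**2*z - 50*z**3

2*z*(2*u + 5*z)*(2*u - 5*z)

Every term has a factor of 2*z. Then 4*u**2 - 25*z**2 = (2*u)² − (5*z)².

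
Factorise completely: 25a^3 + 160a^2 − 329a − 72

(5a + 1)(5a − 9)(a + 8)

By the rational root theorem, a = −1/5 is a root, giving the factor (5a + 1) and quotient 5a^2 + 31a − 72.
The remaining quadratic factors as (a + 8)(5a − 9).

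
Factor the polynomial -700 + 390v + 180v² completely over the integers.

10(3v + 10)(6v - 7)

Pull out the common factor 10, then factor the remaining trinomial.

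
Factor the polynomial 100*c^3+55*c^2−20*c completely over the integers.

Pull out the common factor 5*c, then factor the remaining trinomial.

5*c*(4*c−1)*(5*c+4)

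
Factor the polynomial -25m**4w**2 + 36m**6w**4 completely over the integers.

Factor out m**4w**2 first: what remains is 36m**2w**2 - 25.
Recognize a difference of squares with the parts 6mw and 5.

m**4w**2(6mw + 5)(6mw - 5)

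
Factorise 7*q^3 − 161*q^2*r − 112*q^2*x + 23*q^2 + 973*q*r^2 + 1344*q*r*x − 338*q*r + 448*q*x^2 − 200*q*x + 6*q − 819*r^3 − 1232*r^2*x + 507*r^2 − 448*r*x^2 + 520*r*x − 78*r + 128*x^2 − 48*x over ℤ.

Group: q*(7*q^2 − 70*q*r − 56*q*x + 23*q + 63*r^2 + 56*r*x − 39*r − 16*x + 6) + (−13*r − 8*x)*(7*q^2 − 70*q*r − 56*q*x + 23*q + 63*r^2 + 56*r*x − 39*r − 16*x + 6); both groups contain (7*q^2 − 70*q*r − 56*q*x + 23*q + 63*r^2 + 56*r*x − 39*r − 16*x + 6), so (q − 13*r − 8*x) is a factor with cofactor 7*q^2 − 70*q*r − 56*q*x + 23*q + 63*r^2 + 56*r*x − 39*r − 16*x + 6.
The cofactor groups again: 7*q^2 − 70*q*r − 56*q*x + 23*q + 63*r^2 + 56*r*x − 39*r − 16*x + 6 = q*(7*q − 7*r + 2) + (−9*r − 8*x + 3)*(7*q − 7*r + 2); both groups contain (7*q − 7*r + 2), giving (q − 9*r − 8*x + 3)*(7*q − 7*r + 2).

(7*q − 7*r + 2)*(q − 13*r − 8*x)*(q − 9*r − 8*x + 3)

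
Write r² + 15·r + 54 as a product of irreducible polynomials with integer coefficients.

(r + 6)·(r + 9)

Two integers with product 54 and sum 15 are 9 and 6.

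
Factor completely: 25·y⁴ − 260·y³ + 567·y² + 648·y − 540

Among the possible rational roots, y = 5 is a root, so (y − 5) divides it; the quotient is 25·y³ − 135·y² − 108·y + 108.
Continuing, y = −6/5 is a root, giving the factor (5·y + 6) and quotient 5·y² − 33·y + 18.
The remaining quadratic factors as (5·y − 3)(y − 6).

(5·y + 6)·(5·y − 3)·(y − 5)·(y − 6)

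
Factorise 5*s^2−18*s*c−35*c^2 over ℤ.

(s−5*c)*(5*s+7*c)

Group: 5*s*(s−5*c) + 7*c*(s−5*c); both groups contain (s−5*c).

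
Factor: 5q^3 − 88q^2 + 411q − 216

(5q − 3)(q − 8)(q − 9)

Trying the rational-root candidates, q = 8 is a root, so (q − 8) is a factor; dividing leaves 5q^2 − 48q + 27.
The remaining quadratic factors as (q − 9)(5q − 3).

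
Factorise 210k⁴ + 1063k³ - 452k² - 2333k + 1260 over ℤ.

Among the possible rational roots, k = -5 is a root, so (k + 5) divides it; the quotient is 210k³ + 13k² - 517k + 252.
Continuing, k = 7/6 is a root, so (6k - 7) divides it; the quotient is 35k² + 43k - 36.
The remaining quadratic factors as (5k + 9)(7k - 4).

(5k + 9)(6k - 7)(7k - 4)(k + 5)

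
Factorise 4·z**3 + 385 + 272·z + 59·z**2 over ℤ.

(4·z + 11)·(z + 5)·(z + 7)

Trying the rational-root candidates, z = -7 is a root, so (z + 7) divides it; the quotient is 4·z**2 + 31·z + 55.
The remaining quadratic factors as (4·z + 11)(z + 5).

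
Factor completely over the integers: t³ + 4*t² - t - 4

(t + 1)*(t + 4)*(t - 1)

Trying the rational-root candidates, t = 1 is a root, so (t - 1) is a factor; dividing leaves t² + 5*t + 4.
The remaining quadratic factors as (t + 4)(t + 1).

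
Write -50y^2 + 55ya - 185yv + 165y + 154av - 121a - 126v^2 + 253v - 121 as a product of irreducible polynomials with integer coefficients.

-(10y - 11a + 9v - 11)(5y + 14v - 11)

Group: -5y(10y - 11a + 9v - 11) + (-14v + 11)(10y - 11a + 9v - 11); both groups contain (10y - 11a + 9v - 11).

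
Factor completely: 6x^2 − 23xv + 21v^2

Group: 2x(3x − 7v) − 3v(3x − 7v); both groups contain (3x − 7v).

(2x − 3v)(3x − 7v)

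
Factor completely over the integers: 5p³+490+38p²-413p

Among the possible rational roots, p = 7/5 is a root, so (5p-7) is a factor; dividing leaves p²+9p-70.
The remaining quadratic factors as (p-5)(p+14).

(5p-7)(p+14)(p-5)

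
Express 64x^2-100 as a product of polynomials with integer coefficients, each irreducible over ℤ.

4(4x+5)(4x-5)

Every term has a factor of 4. Then 16x^2-25 = (4x)² − (5)².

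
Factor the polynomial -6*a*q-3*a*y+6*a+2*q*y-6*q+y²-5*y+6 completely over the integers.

-(2*q+y-2)*(3*a-y+3)

Group: -3*a*(2*q+y-2) + (y-3)*(2*q+y-2); both groups contain (2*q+y-2).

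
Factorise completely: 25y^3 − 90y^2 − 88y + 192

By the rational root theorem, y = 6/5 is a root, so (5y − 6) divides it; the quotient is 5y^2 − 12y − 32.
The remaining quadratic factors as (5y + 8)(y − 4).

(5y + 8)(5y − 6)(y − 4)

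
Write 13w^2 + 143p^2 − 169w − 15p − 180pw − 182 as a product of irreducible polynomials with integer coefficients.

(11p − 13w − 13)(13p − w + 14)

Group: 11p(13p − w + 14) + (−13w − 13)(13p − w + 14); both groups contain (13p − w + 14).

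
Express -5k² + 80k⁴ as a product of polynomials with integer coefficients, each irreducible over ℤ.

Factor out 5k², leaving 16k² - 1, which is a difference of two squares.

5k²(4k + 1)(4k - 1)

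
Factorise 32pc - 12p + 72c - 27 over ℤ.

(4p + 9)(8c - 3)

Group as (32pc - 12p) + (72c - 27) = 4p(8c - 3) + 9(8c - 3).
Both groups share the factor (8c - 3).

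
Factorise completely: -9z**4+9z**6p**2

9z**4(zp+1)(zp-1)

Factor out 9z**4 first: what remains is z**2p**2-1.
Recognize a difference of squares with the parts zp and 1.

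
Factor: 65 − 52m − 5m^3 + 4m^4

(4m − 5)(m^3 − 13)

Group as (4m^4 − 52m) + (−5m^3 + 65) = 4m(m^3 − 13) − 5(m^3 − 13).
Both groups share the factor (m^3 − 13).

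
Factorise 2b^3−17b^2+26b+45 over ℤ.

(2b−9)(b+1)(b−5)

Among the possible rational roots, b = 9/2 is a root, so (2b−9) divides it; the quotient is b^2−4b−5.
The remaining quadratic factors as (b+1)(b−5).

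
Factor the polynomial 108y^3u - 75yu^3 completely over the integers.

Factor out 3yu, leaving 36y^2 - 25u^2, which is a difference of two squares.

3uy(6y - 5u)(6y + 5u)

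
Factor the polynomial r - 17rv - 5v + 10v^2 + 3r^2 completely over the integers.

(3r - 2v + 1)(r - 5v)

Group: 3r(r - 5v) + (-2v + 1)(r - 5v); both groups contain (r - 5v).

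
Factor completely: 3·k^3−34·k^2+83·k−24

(3·k−1)·(k−3)·(k−8)

Trying the rational-root candidates, k = 1/3 is a root, so (3·k−1) is a factor; dividing leaves k^2−11·k+24.
The remaining quadratic factors as (k−8)(k−3).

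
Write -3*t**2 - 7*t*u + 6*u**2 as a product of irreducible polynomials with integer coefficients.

-(3*t - 2*u)*(t + 3*u)

Group: -t*(3*t - 2*u) - 3*u*(3*t - 2*u); both groups contain (3*t - 2*u).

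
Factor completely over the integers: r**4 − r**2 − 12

(r + 2)(r − 2)(r**2 + 3)

Substitute u = r**2 to get a quadratic in u, then factor.
r**2 + 3 is irreducible over ℤ (always positive, so no real roots).
r**2 − 4 is a difference of squares.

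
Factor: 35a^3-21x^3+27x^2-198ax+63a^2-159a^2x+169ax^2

Group: 5a(7a^2-22ax+3x^2) + (-7x+9)(7a^2-22ax+3x^2); both groups contain (7a^2-22ax+3x^2), so (5a-7x+9) is a factor with cofactor 7a^2-22ax+3x^2.
The cofactor groups again: 7a^2-22ax+3x^2 = a(7a-x) - 3x(7a-x); both groups contain (7a-x), giving (a-3x)(7a-x).

(5a-7x+9)(7a-x)(a-3x)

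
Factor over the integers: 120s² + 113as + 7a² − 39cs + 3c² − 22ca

(c − 7a − 8s)(3c − a − 15s)

Group: c(3c − a − 15s) + (−7a − 8s)(3c − a − 15s); both groups contain (3c − a − 15s).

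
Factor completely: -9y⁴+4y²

Pull out the common factor y², leaving -9y²+4.
Recognize a difference of squares with the parts 2 and 3y.

-y²(3y+2)(3y-2)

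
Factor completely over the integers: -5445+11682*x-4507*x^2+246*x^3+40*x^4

Among the possible rational roots, x = -15 is a root, giving the factor (x+15) and quotient 40*x^3-354*x^2+803*x-363.
Continuing, x = 3/5 is a root, so (5*x-3) is a factor; dividing leaves 8*x^2-66*x+121.
The remaining quadratic factors as (2*x-11)(4*x-11).

(2*x-11)*(4*x-11)*(5*x-3)*(x+15)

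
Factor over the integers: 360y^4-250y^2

10y^2(6y+5)(6y-5)

Pull out the common factor 10y^2; 36y^2-25 is a difference of squares.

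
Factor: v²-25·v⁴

-v²·(5·v+1)·(5·v-1)

Every term has a factor of v²; factoring it out leaves -25·v²+1.
Recognize a difference of squares with the parts 1 and 5·v.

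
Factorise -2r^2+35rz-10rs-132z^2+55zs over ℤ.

-(2r-11z)(r-12z+5s)

Group: -2r(r-12z+5s) + 11z(r-12z+5s); both groups contain (r-12z+5s).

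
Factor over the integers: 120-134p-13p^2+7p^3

By the rational root theorem, p = 6/7 is a root, so (7p-6) is a factor; dividing leaves p^2-p-20.
The remaining quadratic factors as (p-5)(p+4).

(7p-6)(p+4)(p-5)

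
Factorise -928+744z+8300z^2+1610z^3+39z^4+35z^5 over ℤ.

(5z+2)(7z-2)(z+4)(z^2-3z+58)

By the rational root theorem, z = 2/7 is a root, giving the factor (7z-2) and quotient 5z^4+7z^3+232z^2+1252z+464.
Then z = -4 is a root, so (z+4) is a factor; dividing leaves 5z^3-13z^2+284z+116.
Next, z = -2/5 is a root, giving the factor (5z+2) and quotient z^2-3z+58.
The quadratic z^2-3z+58 has discriminant -223 < 0 and is irreducible over ℤ.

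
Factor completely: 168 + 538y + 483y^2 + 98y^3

Among the possible rational roots, y = -6/7 is a root, giving the factor (7y + 6) and quotient 14y^2 + 57y + 28.
The remaining quadratic factors as (2y + 7)(7y + 4).

(2y + 7)(7y + 4)(7y + 6)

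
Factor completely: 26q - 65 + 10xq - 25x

Group as (10xq - 25x) + (26q - 65) = 5x(2q - 5) + 13(2q - 5).
Both groups share the factor (2q - 5).

(2q - 5)(5x + 13)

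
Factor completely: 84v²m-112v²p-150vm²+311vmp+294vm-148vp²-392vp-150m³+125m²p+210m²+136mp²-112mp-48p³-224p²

Group: 4v(21vm-28vp+15m²-8mp-16p²) + (-10m+3p+14)(21vm-28vp+15m²-8mp-16p²); both groups contain (21vm-28vp+15m²-8mp-16p²), so (4v-10m+3p+14) is a factor with cofactor 21vm-28vp+15m²-8mp-16p².
The cofactor groups again: 21vm-28vp+15m²-8mp-16p² = 7v(3m-4p) + (5m+4p)(3m-4p); both groups contain (3m-4p), giving (7v+5m+4p)(3m-4p).

(4v-10m+3p+14)(3m-4p)(7v+5m+4p)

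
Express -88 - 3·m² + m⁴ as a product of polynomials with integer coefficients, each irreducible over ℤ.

(m² + 8)·(m² - 11)

Substitute u = m² to get a quadratic in u, then factor.
m² + 8 is irreducible over ℤ (always positive, so no real roots).
m² - 11 is irreducible over ℤ (11 is not a perfect square).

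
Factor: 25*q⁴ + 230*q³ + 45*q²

5*q²*(5*q + 1)*(q + 9)

Pull out the common factor 5*q², then factor the remaining trinomial.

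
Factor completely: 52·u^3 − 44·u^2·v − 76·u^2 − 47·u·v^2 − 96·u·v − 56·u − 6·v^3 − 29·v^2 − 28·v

(13·u + 2·v + 7)·(2·u + v)·(2·u − 3·v − 4)

Group: 2·u·(26·u^2 − 35·u·v − 38·u − 6·v^2 − 29·v − 28) + v·(26·u^2 − 35·u·v − 38·u − 6·v^2 − 29·v − 28); both groups contain (26·u^2 − 35·u·v − 38·u − 6·v^2 − 29·v − 28), so (2·u + v) is a factor with cofactor 26·u^2 − 35·u·v − 38·u − 6·v^2 − 29·v − 28.
The cofactor groups again: 26·u^2 − 35·u·v − 38·u − 6·v^2 − 29·v − 28 = 13·u·(2·u − 3·v − 4) + (2·v + 7)·(2·u − 3·v − 4); both groups contain (2·u − 3·v − 4), giving (13·u + 2·v + 7)·(2·u − 3·v − 4).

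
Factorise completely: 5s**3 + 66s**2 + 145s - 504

(5s - 9)(s + 7)(s + 8)

Testing divisors of the constant over divisors of the leading coefficient, s = -7 is a root, so (s + 7) divides it; the quotient is 5s**2 + 31s - 72.
The remaining quadratic factors as (5s - 9)(s + 8).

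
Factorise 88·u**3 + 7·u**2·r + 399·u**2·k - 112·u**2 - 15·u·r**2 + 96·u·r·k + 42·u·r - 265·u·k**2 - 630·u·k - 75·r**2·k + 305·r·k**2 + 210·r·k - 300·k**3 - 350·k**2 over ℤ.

Group: u·(88·u**2 + 7·u·r - 41·u·k - 112·u - 15·r**2 + 61·r·k + 42·r - 60·k**2 - 70·k) + 5·k·(88·u**2 + 7·u·r - 41·u·k - 112·u - 15·r**2 + 61·r·k + 42·r - 60·k**2 - 70·k); both groups contain (88·u**2 + 7·u·r - 41·u·k - 112·u - 15·r**2 + 61·r·k + 42·r - 60·k**2 - 70·k), so (u + 5·k) is a factor with cofactor 88·u**2 + 7·u·r - 41·u·k - 112·u - 15·r**2 + 61·r·k + 42·r - 60·k**2 - 70·k.
The cofactor groups again: 88·u**2 + 7·u·r - 41·u·k - 112·u - 15·r**2 + 61·r·k + 42·r - 60·k**2 - 70·k = 11·u·(8·u - 3·r + 5·k) + (5·r - 12·k - 14)·(8·u - 3·r + 5·k); both groups contain (8·u - 3·r + 5·k), giving (11·u + 5·r - 12·k - 14)·(8·u - 3·r + 5·k).

(11·u + 5·r - 12·k - 14)·(u + 5·k)·(8·u - 3·r + 5·k)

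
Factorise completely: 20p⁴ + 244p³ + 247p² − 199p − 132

Among the possible rational roots, p = −3/2 is a root, giving the factor (2p + 3) and quotient 10p³ + 107p² − 37p − 44.
Continuing, p = 4/5 is a root, so (5p − 4) is a factor; dividing leaves 2p² + 23p + 11.
The remaining quadratic factors as (p + 11)(2p + 1).

(2p + 1)(2p + 3)(5p − 4)(p + 11)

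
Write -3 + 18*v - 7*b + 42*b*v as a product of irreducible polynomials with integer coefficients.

(6*v - 1)*(7*b + 3)

Group as (42*b*v - 7*b) + (18*v - 3) = 7*b*(6*v - 1) + 3*(6*v - 1).
Both groups share the factor (6*v - 1).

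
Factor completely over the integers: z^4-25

Substitute u = z^2 to get a quadratic in u, then factor.
z^2-5 is irreducible over ℤ (5 is not a perfect square).
z^2+5 is irreducible over ℤ (always positive, so no real roots).

(z^2+5)(z^2-5)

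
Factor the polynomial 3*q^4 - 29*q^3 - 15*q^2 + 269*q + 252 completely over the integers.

(3*q + 7)*(q + 1)*(q - 4)*(q - 9)

Among the possible rational roots, q = -1 is a root, giving the factor (q + 1) and quotient 3*q^3 - 32*q^2 + 17*q + 252.
Continuing, q = 9 is a root, giving the factor (q - 9) and quotient 3*q^2 - 5*q - 28.
The remaining quadratic factors as (3*q + 7)(q - 4).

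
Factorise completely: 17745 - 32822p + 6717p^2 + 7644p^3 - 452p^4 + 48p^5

By the rational root theorem, p = 3/4 is a root, so (4p - 3) divides it; the quotient is 12p^4 - 104p^3 + 1833p^2 + 3054p - 5915.
Then p = 7/6 is a root, giving the factor (6p - 7) and quotient 2p^3 - 15p^2 + 288p + 845.
Next, p = -5/2 is a root, so (2p + 5) divides it; the quotient is p^2 - 10p + 169.
The quadratic p^2 - 10p + 169 has discriminant -576 < 0 and is irreducible over ℤ.

(2p + 5)(4p - 3)(6p - 7)(p^2 - 10p + 169)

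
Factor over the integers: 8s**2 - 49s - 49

Need a pair with product 8·(-49) = -392 and sum -49: that's -56 and 7.
Split the middle term: 8s**2 - 56s + 7s - 49 = 8s(s - 7) + 7(s - 7).

(8s + 7)(s - 7)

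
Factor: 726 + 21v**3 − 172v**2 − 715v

Testing divisors of the constant over divisors of the leading coefficient, v = 6/7 is a root, giving the factor (7v − 6) and quotient 3v**2 − 22v − 121.
The remaining quadratic factors as (v − 11)(3v + 11).

(3v + 11)(7v − 6)(v − 11)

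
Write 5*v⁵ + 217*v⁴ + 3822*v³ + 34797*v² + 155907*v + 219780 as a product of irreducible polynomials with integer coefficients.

(5*v + 12)*(v + 11)*(v + 15)*(v² + 15*v + 111)

By the rational root theorem, v = -11 is a root, so (v + 11) is a factor; dividing leaves 5*v⁴ + 162*v³ + 2040*v² + 12357*v + 19980.
Continuing, v = -15 is a root, so (v + 15) is a factor; dividing leaves 5*v³ + 87*v² + 735*v + 1332.
Next, v = -12/5 is a root, giving the factor (5*v + 12) and quotient v² + 15*v + 111.
The quadratic v² + 15*v + 111 has discriminant -219 < 0 and is irreducible over ℤ.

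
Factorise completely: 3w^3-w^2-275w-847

Testing divisors of the constant over divisors of the leading coefficient, w = -7 is a root, giving the factor (w+7) and quotient 3w^2-22w-121.
The remaining quadratic factors as (3w+11)(w-11).

(3w+11)(w+7)(w-11)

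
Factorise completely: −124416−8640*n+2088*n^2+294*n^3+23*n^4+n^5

By the rational root theorem, n = 6 is a root, so (n−6) is a factor; dividing leaves n^4+29*n^3+468*n^2+4896*n+20736.
Then n = −9 is a root, so (n+9) divides it; the quotient is n^3+20*n^2+288*n+2304.
Then n = −12 is a root, giving the factor (n+12) and quotient n^2+8*n+192.
The quadratic n^2+8*n+192 has discriminant −704 < 0 and is irreducible over ℤ.

(n+12)*(n+9)*(n−6)*(n^2+8*n+192)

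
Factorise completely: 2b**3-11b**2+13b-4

Trying the rational-root candidates, b = 1/2 is a root, giving the factor (2b-1) and quotient b**2-5b+4.
The remaining quadratic factors as (b-1)(b-4).

(2b-1)(b-1)(b-4)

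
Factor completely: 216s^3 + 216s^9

216s^3(s^2 + 1)(s^4 - s^2 + 1)

Pull out the common factor 216s^3, leaving s^6 + 1.
Recognize a sum of cubes with the parts 1 and s^2.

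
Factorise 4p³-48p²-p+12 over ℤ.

By the rational root theorem, p = 1/2 is a root, so (2p-1) divides it; the quotient is 2p²-23p-12.
The remaining quadratic factors as (p-12)(2p+1).

(2p+1)(2p-1)(p-12)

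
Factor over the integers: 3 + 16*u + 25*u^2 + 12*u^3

(3*u + 1)*(4*u + 3)*(u + 1)

By the rational root theorem, u = -1/3 is a root, giving the factor (3*u + 1) and quotient 4*u^2 + 7*u + 3.
The remaining quadratic factors as (u + 1)(4*u + 3).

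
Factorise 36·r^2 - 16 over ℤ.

Factor out 4, leaving 9·r^2 - 4, which is a difference of two squares.

4·(3·r + 2)·(3·r - 2)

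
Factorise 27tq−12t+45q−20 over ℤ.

(3t+5)(9q−4)

Group as (27tq−12t) + (45q−20) = 3t(9q−4) + 5(9q−4).
Both groups share the factor (9q−4).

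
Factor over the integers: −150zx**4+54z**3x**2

Every term has a factor of 6zx**2. Then 9z**2−25x**2 = (3z)² − (5x)².

6x**2z(3z−5x)(3z+5x)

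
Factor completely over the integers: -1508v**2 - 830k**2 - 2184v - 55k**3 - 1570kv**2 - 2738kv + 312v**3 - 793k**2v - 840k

Group: 5k(-11k**2 - 130kv - 166k + 24v**2 - 116v - 168) + 13v(-11k**2 - 130kv - 166k + 24v**2 - 116v - 168); both groups contain (-11k**2 - 130kv - 166k + 24v**2 - 116v - 168), so (5k + 13v) is a factor with cofactor -11k**2 - 130kv - 166k + 24v**2 - 116v - 168.
The cofactor groups again: -11k**2 - 130kv - 166k + 24v**2 - 116v - 168 = -k(11k - 2v + 12) + (-12v - 14)(11k - 2v + 12); both groups contain (11k - 2v + 12), giving -(k + 12v + 14)(11k - 2v + 12).

-(11k - 2v + 12)(5k + 13v)(k + 12v + 14)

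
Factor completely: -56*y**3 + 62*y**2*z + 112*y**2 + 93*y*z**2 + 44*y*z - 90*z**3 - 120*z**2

Group: 7*y*(-8*y**2 + 2*y*z + 16*y + 15*z**2 + 20*z) - 6*z*(-8*y**2 + 2*y*z + 16*y + 15*z**2 + 20*z); both groups contain (-8*y**2 + 2*y*z + 16*y + 15*z**2 + 20*z), so (7*y - 6*z) is a factor with cofactor -8*y**2 + 2*y*z + 16*y + 15*z**2 + 20*z.
The cofactor groups again: -8*y**2 + 2*y*z + 16*y + 15*z**2 + 20*z = -2*y*(4*y + 5*z) + (3*z + 4)*(4*y + 5*z); both groups contain (4*y + 5*z), giving -(2*y - 3*z - 4)*(4*y + 5*z).

-(2*y - 3*z - 4)*(4*y + 5*z)*(7*y - 6*z)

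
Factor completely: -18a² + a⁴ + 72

Substitute u = a² to get a quadratic in u, then factor.
a² - 12 is irreducible over ℤ (12 is not a perfect square).
a² - 6 is irreducible over ℤ (6 is not a perfect square).

(a² - 12)(a² - 6)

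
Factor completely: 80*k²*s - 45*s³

Every term has a factor of 5*s. Then 16*k² - 9*s² = (4*k)² − (3*s)².

5*s*(4*k + 3*s)*(4*k - 3*s)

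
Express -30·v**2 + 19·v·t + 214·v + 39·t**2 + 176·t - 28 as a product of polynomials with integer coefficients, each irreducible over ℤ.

Group: -2·v·(15·v + 13·t - 2) + (3·t + 14)·(15·v + 13·t - 2); both groups contain (15·v + 13·t - 2).

-(2·v - 3·t - 14)·(15·v + 13·t - 2)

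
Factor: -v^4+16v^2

-v^2(v+4)(v-4)

Factor out v^2 first: what remains is -v^2+16.
Recognize a difference of squares with the parts 4 and v.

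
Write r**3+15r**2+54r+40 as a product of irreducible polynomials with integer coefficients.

(r+1)(r+10)(r+4)

Among the possible rational roots, r = -1 is a root, so (r+1) is a factor; dividing leaves r**2+14r+40.
The remaining quadratic factors as (r+10)(r+4).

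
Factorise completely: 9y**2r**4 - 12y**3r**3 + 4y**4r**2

Every term has a factor of y**2r**2; factoring it out leaves 4y**2 - 12yr + 9r**2.
Recognize a perfect-square trinomial with the parts 3r and 2y.

r**2y**2(2y - 3r)**2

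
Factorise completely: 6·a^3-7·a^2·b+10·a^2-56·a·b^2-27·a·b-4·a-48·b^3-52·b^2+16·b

(2·a+3·b+4)·(3·a+4·b-1)·(a-4·b)

Group: 2·a·(3·a^2-8·a·b-a-16·b^2+4·b) + (3·b+4)·(3·a^2-8·a·b-a-16·b^2+4·b); both groups contain (3·a^2-8·a·b-a-16·b^2+4·b), so (2·a+3·b+4) is a factor with cofactor 3·a^2-8·a·b-a-16·b^2+4·b.
The cofactor groups again: 3·a^2-8·a·b-a-16·b^2+4·b = 3·a·(a-4·b) + (4·b-1)·(a-4·b); both groups contain (a-4·b), giving (3·a+4·b-1)·(a-4·b).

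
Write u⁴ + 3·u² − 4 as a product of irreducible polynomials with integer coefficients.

Substitute w = u² to get a quadratic in w, then factor.
u² − 1 is a difference of squares.
u² + 4 is irreducible over ℤ (sum of squares).

(u + 1)·(u − 1)·(u² + 4)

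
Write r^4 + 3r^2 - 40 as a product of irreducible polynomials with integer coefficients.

(r^2 + 8)(r^2 - 5)

Substitute u = r^2 to get a quadratic in u, then factor.
r^2 - 5 is irreducible over ℤ (5 is not a perfect square).
r^2 + 8 is irreducible over ℤ (always positive, so no real roots).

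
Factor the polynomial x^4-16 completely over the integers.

(x+2)(x-2)(x^2+4)

Write as (x^2)² − (4)², then factor x^2-4 once more.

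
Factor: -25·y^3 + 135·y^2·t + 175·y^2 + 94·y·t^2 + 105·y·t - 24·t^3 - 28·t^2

-(y - 6·t - 7)·(5·y - t)·(5·y + 4·t)

Group: 5·y·(-5·y^2 + 26·y·t + 35·y + 24·t^2 + 28·t) - t·(-5·y^2 + 26·y·t + 35·y + 24·t^2 + 28·t); both groups contain (-5·y^2 + 26·y·t + 35·y + 24·t^2 + 28·t), so (5·y - t) is a factor with cofactor -5·y^2 + 26·y·t + 35·y + 24·t^2 + 28·t.
The cofactor groups again: -5·y^2 + 26·y·t + 35·y + 24·t^2 + 28·t = -y·(5·y + 4·t) + (6·t + 7)·(5·y + 4·t); both groups contain (5·y + 4·t), giving -(y - 6·t - 7)·(5·y + 4·t).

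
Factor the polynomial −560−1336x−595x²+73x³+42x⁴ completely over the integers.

(2x+7)(3x+5)(7x+4)(x−4)

Among the possible rational roots, x = −4/7 is a root, giving the factor (7x+4) and quotient 6x³+7x²−89x−140.
Continuing, x = −7/2 is a root, so (2x+7) is a factor; dividing leaves 3x²−7x−20.
The remaining quadratic factors as (3x+5)(x−4).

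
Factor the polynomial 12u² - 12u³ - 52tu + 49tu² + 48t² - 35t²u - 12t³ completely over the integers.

Group: 3t(-4t² - 13tu + 16t + 12u² - 12u) - u(-4t² - 13tu + 16t + 12u² - 12u); both groups contain (-4t² - 13tu + 16t + 12u² - 12u), so (3t - u) is a factor with cofactor -4t² - 13tu + 16t + 12u² - 12u.
The cofactor groups again: -4t² - 13tu + 16t + 12u² - 12u = -4t(t + 4u - 4) + 3u(t + 4u - 4); both groups contain (t + 4u - 4), giving -(4t - 3u)(t + 4u - 4).

-(3t - u)(4t - 3u)(t + 4u - 4)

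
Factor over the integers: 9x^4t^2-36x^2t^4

9t^2x^2(x-2t)(x+2t)

Pull out the common factor 9x^2t^2; x^2-4t^2 is a difference of squares.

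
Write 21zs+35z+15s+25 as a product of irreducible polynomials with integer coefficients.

Group as (21zs+35z) + (15s+25) = 7z(3s+5) + 5(3s+5).
Both groups share the factor (3s+5).

(3s+5)(7z+5)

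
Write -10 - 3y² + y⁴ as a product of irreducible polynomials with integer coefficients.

Substitute u = y² to get a quadratic in u, then factor.
y² + 2 is irreducible over ℤ (always positive, so no real roots).
y² - 5 is irreducible over ℤ (5 is not a perfect square).

(y² + 2)(y² - 5)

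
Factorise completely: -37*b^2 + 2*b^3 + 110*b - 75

Among the possible rational roots, b = 5/2 is a root, giving the factor (2*b - 5) and quotient b^2 - 16*b + 15.
The remaining quadratic factors as (b - 1)(b - 15).

(2*b - 5)*(b - 1)*(b - 15)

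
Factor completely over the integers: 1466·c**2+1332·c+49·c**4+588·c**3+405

Trying the rational-root candidates, c = -1 is a root, so (c+1) divides it; the quotient is 49·c**3+539·c**2+927·c+405.
Next, c = -9 is a root, giving the factor (c+9) and quotient 49·c**2+98·c+45.
The remaining quadratic factors as (7·c+9)(7·c+5).

(7·c+5)·(7·c+9)·(c+1)·(c+9)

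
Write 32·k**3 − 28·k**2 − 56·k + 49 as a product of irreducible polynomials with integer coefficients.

Group as (32·k**3 − 56·k) + (−28·k**2 + 49) = 8·k·(4·k**2 − 7) − 7·(4·k**2 − 7).
Both groups share the factor (4·k**2 − 7).

(8·k − 7)·(4·k**2 − 7)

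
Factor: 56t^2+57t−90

(7t−6)(8t+15)

Need a pair with product 56·(−90) = −5040 and sum 57: that's −48 and 105.
Split the middle term: 56t^2−48t + 105t−90 = 8t(7t−6) + 15(7t−6).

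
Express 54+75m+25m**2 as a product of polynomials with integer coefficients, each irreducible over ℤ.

Need a pair with product 25·54 = 1350 and sum 75: that's 30 and 45.
Split the middle term: 25m**2+30m + 45m+54 = 5m(5m+6) + 9(5m+6).

(5m+6)(5m+9)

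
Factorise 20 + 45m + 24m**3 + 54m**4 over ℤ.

Group as (54m**4 + 45m) + (24m**3 + 20) = 9m(6m**3 + 5) + 4(6m**3 + 5).
Both groups share the factor (6m**3 + 5).

(9m + 4)(6m**3 + 5)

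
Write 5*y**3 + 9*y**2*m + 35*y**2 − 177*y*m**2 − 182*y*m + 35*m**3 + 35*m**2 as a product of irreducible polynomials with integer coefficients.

(y − 5*m)*(5*y − m)*(y + 7*m + 7)

Group: y*(5*y**2 − 26*y*m + 5*m**2) + (7*m + 7)*(5*y**2 − 26*y*m + 5*m**2); both groups contain (5*y**2 − 26*y*m + 5*m**2), so (y + 7*m + 7) is a factor with cofactor 5*y**2 − 26*y*m + 5*m**2.
The cofactor groups again: 5*y**2 − 26*y*m + 5*m**2 = 5*y*(y − 5*m) − m*(y − 5*m); both groups contain (y − 5*m), giving (5*y − m)*(y − 5*m).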